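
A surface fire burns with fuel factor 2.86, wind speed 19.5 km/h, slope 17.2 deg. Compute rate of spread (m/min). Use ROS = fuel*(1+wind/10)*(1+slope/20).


Formula: ROS = fuel * (1 + wind/10) * (1 + slope/20)
Wind factor = 1 + 19.5/10 = 2.95
Slope factor = 1 + 17.2/20 = 1.86
ROS = 2.86 * 2.95 * 1.86 = 15.69 m/min

15.69


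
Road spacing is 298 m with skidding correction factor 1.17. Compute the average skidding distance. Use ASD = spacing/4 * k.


Formula: ASD = (spacing / 4) * correction
Uncorrected distance = spacing / 4 = 298 / 4 = 74.5 m
ASD = 74.5 * 1.17 = 87 m

87


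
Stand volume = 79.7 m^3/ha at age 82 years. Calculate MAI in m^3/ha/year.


Formula: MAI = Total Volume / Stand Age
MAI = 79.7 m^3/ha / 82 years
MAI = 0.97 m^3/ha/year

0.97


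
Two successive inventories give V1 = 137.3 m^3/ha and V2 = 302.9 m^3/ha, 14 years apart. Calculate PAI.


Formula: PAI = (V_T2 - V_T1) / (T2 - T1)
Volume increment = 302.9 - 137.3 = 165.6 m^3/ha
PAI = 165.6 / 14 = 11.83 m^3/ha/year

11.83


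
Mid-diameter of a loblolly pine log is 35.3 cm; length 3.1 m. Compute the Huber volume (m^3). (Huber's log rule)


Huber: V = Am * L,  Am = pi*(Dm/200)^2
Am = pi*(35.3/200)^2 = 0.097868 m^2
V = 0.097868*3.1 = 0.3034 m^3

0.3034


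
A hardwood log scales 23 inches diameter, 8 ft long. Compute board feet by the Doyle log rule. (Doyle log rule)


Doyle: BF = (D - 4)^2 * L / 16
Adjusted diameter = 23 - 4 = 19 in
(D-4)^2 = 19^2 = 361
BF = 361 * 8 / 16 = 181 BF

181


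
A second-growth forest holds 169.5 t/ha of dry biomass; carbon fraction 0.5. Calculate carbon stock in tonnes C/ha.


Formula: Carbon Stock = Biomass * Carbon Fraction
C = 169.5 t/ha * 0.5
C = 84.8 t C/ha

84.8


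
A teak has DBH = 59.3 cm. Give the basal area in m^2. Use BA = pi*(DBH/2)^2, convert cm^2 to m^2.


Formula: BA = pi * (DBH/2)^2 / 10000  (cm^2 to m^2)
Radius = DBH/2 = 59.3/2 = 29.65 cm
BA = pi * 29.65^2 / 10000
   = 2761.8448 cm^2 / 10000
   = 0.2762 m^2

0.2762


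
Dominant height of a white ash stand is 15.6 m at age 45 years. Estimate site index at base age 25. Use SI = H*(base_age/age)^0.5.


Formula: SI = H_dom * (base_age / age)^0.5
Age ratio = 25 / 45 = 0.55556
sqrt(age_ratio) = 0.74536
SI = 15.6 * 0.74536 = 11.6 m

11.6


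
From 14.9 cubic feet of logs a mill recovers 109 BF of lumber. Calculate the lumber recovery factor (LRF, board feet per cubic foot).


Formula: LRF = Lumber Output (BF) / Log Input (ft^3)
LRF = 109 BF / 14.9 ft^3
LRF = 7.32 BF/ft^3

7.32


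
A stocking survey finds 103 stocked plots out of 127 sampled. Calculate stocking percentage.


Formula: Stocking % = stocked plots / total plots * 100
Stocking = 103 / 127 * 100
Stocking = 0.811 * 100 = 81.1%

81.1


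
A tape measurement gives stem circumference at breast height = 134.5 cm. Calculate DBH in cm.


Formula: DBH = C / pi
DBH = 134.5 / pi
pi = 3.14159...
DBH = 42.8 cm

42.8


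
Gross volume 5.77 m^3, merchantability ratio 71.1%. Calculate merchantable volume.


Formula: MV = V_total * (merchantable_pct / 100)
Merchantable fraction = 71.1% / 100 = 0.711
MV = 5.77 m^3 * 0.711 = 4.102 m^3

4.102


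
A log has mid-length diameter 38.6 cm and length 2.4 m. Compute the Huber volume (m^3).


Huber: V = Am * L,  Am = pi*(Dm/200)^2
Am = pi*(38.6/200)^2 = 0.117021 m^2
V = 0.117021*2.4 = 0.2809 m^3

0.2809


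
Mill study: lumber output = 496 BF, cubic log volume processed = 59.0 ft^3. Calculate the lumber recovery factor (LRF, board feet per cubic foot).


Formula: LRF = Lumber Output (BF) / Log Input (ft^3)
LRF = 496 BF / 59.0 ft^3
LRF = 8.41 BF/ft^3

8.41


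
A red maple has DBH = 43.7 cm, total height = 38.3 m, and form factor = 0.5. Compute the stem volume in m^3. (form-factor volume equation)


Formula: V = pi * (DBH/200)^2 * H * ff
Radius = DBH/200 = 43.7/200 = 0.2185 m
Radius^2 = 0.2185^2 = 0.04774225 m^2
V = pi * 0.04774225 * 38.3 * 0.5
V = 2.872 m^3

2.872


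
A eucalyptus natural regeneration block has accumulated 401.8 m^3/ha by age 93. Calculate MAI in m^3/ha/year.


Formula: MAI = Total Volume / Stand Age
MAI = 401.8 m^3/ha / 93 years
MAI = 4.32 m^3/ha/year

4.32


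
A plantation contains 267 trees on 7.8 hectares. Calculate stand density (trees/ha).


Formula: Stand Density = N_trees / Area_ha
Density = 267 trees / 7.8 ha
Density = 34 trees/ha

34


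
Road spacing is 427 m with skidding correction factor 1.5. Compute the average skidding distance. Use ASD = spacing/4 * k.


Formula: ASD = (spacing / 4) * correction
Uncorrected distance = spacing / 4 = 427 / 4 = 106.75 m
ASD = 106.75 * 1.5 = 160 m

160


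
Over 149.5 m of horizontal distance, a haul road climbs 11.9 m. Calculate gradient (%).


Formula: Gradient = rise / run * 100
Gradient = 11.9 / 149.5 * 100 = 8.0%

8.0


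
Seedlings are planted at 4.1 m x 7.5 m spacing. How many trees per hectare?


Formula: TPH = 10000 m^2/ha / (spacing_x * spacing_y)
Area per tree = 4.1 m * 7.5 m = 30.75 m^2
TPH = 10000 / 30.75 = 325 trees/ha

325


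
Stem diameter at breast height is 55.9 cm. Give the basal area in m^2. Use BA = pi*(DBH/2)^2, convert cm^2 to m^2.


Formula: BA = pi * (DBH/2)^2 / 10000  (cm^2 to m^2)
Radius = DBH/2 = 55.9/2 = 27.95 cm
BA = pi * 27.95^2 / 10000
   = 2454.22 cm^2 / 10000
   = 0.2454 m^2

0.2454


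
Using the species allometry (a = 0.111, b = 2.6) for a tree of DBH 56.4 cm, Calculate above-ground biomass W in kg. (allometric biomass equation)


Formula: W = a * DBH^b  (allometric power law)
DBH^b = 56.4^2.6 = 35754.0852
W = 0.111 * 35754.0852 = 3968.7 kg

3968.7


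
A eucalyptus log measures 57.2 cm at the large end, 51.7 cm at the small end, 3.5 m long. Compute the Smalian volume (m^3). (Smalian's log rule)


Smalian: V = (A1 + A2)/2 * L,  A = pi*(D/200)^2
A1 = pi*(57.2/200)^2 = 0.25697 m^2
A2 = pi*(51.7/200)^2 = 0.209928 m^2
V = (0.25697+0.209928)/2*3.5 = 0.8171 m^3

0.8171


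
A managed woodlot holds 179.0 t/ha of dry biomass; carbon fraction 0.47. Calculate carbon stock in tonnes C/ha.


Formula: Carbon Stock = Biomass * Carbon Fraction
C = 179.0 t/ha * 0.47
C = 84.1 t C/ha

84.1


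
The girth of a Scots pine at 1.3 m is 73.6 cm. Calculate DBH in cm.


Formula: DBH = C / pi
DBH = 73.6 / pi
pi = 3.14159...
DBH = 23.4 cm

23.4


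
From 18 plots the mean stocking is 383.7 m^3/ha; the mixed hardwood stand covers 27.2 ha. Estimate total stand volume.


Formula: Total Volume = Mean Volume per ha * Total Area
Total Volume = 383.7 m^3/ha * 27.2 ha
Total Volume = 10437 m^3

10437


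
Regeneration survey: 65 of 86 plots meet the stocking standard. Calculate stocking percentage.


Formula: Stocking % = stocked plots / total plots * 100
Stocking = 65 / 86 * 100
Stocking = 0.7558 * 100 = 75.6%

75.6


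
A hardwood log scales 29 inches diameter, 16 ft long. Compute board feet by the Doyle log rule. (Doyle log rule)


Doyle: BF = (D - 4)^2 * L / 16
Adjusted diameter = 29 - 4 = 25 in
(D-4)^2 = 25^2 = 625
BF = 625 * 16 / 16 = 625 BF

625


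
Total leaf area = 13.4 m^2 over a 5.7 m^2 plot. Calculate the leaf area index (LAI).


Formula: LAI = total leaf area / ground area  (dimensionless)
LAI = 13.4 m^2 / 5.7 m^2
LAI = 2.35

2.35


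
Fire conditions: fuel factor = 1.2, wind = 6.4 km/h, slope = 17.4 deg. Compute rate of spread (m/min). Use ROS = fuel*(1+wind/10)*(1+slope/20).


Formula: ROS = fuel * (1 + wind/10) * (1 + slope/20)
Wind factor = 1 + 6.4/10 = 1.64
Slope factor = 1 + 17.4/20 = 1.87
ROS = 1.2 * 1.64 * 1.87 = 3.68 m/min

3.68


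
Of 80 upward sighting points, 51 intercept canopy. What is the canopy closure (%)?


Formula: Canopy closure = covered points / total points * 100
Closure = 51 / 80 * 100
Closure = 0.6375 * 100 = 63.8%

63.8


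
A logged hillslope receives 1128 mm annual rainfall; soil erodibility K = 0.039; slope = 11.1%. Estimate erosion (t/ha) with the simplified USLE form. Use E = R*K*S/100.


Formula: E = R * K * S / 100  (simplified USLE)
R * K = 1128 * 0.039 = 43.992
E = 43.992 * 11.1 / 100 = 4.88 t/ha

4.88


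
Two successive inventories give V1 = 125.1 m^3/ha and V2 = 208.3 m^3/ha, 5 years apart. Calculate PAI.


Formula: PAI = (V_T2 - V_T1) / (T2 - T1)
Volume increment = 208.3 - 125.1 = 83.2 m^3/ha
PAI = 83.2 / 5 = 16.64 m^3/ha/year

16.64


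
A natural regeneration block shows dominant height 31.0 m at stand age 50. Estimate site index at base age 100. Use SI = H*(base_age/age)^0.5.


Formula: SI = H_dom * (base_age / age)^0.5
Age ratio = 100 / 50 = 2.0
sqrt(age_ratio) = 1.41421
SI = 31.0 * 1.41421 = 43.8 m

43.8


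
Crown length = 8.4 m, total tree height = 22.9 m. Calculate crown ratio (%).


Formula: Crown Ratio = (Crown Length / Total Height) * 100
CR = (8.4 m / 22.9 m) * 100
CR = 0.3668 * 100 = 36.7%

36.7


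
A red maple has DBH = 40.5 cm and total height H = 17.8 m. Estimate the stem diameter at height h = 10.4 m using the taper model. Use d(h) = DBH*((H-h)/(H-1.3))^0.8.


Taper: d(h) = DBH * ((H - h) / (H - 1.3))^0.8
Numerator = H - h = 17.8 - 10.4 = 7.4 m
Denominator = H - 1.3 = 17.8 - 1.3 = 16.5 m
Ratio = 7.4 / 16.5 = 0.44848
d = 40.5 * 0.44848^0.8 = 21.3 cm

21.3


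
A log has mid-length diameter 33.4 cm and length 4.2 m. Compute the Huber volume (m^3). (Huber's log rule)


Huber: V = Am * L,  Am = pi*(Dm/200)^2
Am = pi*(33.4/200)^2 = 0.087616 m^2
V = 0.087616*4.2 = 0.368 m^3

0.368


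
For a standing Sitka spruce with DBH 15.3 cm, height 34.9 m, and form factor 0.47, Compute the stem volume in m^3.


Formula: V = pi * (DBH/200)^2 * H * ff
Radius = DBH/200 = 15.3/200 = 0.0765 m
Radius^2 = 0.0765^2 = 0.00585225 m^2
V = pi * 0.00585225 * 34.9 * 0.47
V = 0.302 m^3

0.302


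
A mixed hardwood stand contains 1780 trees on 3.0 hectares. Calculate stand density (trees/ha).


Formula: Stand Density = N_trees / Area_ha
Density = 1780 trees / 3.0 ha
Density = 593 trees/ha

593


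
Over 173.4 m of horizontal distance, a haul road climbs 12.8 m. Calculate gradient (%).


Formula: Gradient = rise / run * 100
Gradient = 12.8 / 173.4 * 100 = 7.4%

7.4


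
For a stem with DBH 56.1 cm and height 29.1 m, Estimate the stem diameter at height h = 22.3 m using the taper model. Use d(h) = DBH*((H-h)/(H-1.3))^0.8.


Taper: d(h) = DBH * ((H - h) / (H - 1.3))^0.8
Numerator = H - h = 29.1 - 22.3 = 6.8 m
Denominator = H - 1.3 = 29.1 - 1.3 = 27.8 m
Ratio = 6.8 / 27.8 = 0.2446
d = 56.1 * 0.2446^0.8 = 18.2 cm

18.2


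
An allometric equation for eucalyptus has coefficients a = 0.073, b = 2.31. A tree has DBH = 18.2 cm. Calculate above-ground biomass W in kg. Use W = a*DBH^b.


Formula: W = a * DBH^b  (allometric power law)
DBH^b = 18.2^2.31 = 814.2634
W = 0.073 * 814.2634 = 59.4 kg

59.4


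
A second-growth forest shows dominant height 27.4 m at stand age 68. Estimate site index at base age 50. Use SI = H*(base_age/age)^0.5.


Formula: SI = H_dom * (base_age / age)^0.5
Age ratio = 50 / 68 = 0.73529
sqrt(age_ratio) = 0.85749
SI = 27.4 * 0.85749 = 23.5 m

23.5


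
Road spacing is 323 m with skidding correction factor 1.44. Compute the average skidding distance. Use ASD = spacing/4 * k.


Formula: ASD = (spacing / 4) * correction
Uncorrected distance = spacing / 4 = 323 / 4 = 80.75 m
ASD = 80.75 * 1.44 = 116 m

116


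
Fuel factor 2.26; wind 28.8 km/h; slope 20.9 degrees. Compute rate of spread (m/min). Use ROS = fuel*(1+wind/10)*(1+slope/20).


Formula: ROS = fuel * (1 + wind/10) * (1 + slope/20)
Wind factor = 1 + 28.8/10 = 3.88
Slope factor = 1 + 20.9/20 = 2.045
ROS = 2.26 * 3.88 * 2.045 = 17.93 m/min

17.93


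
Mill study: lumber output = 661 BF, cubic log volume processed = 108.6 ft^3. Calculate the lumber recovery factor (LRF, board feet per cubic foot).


Formula: LRF = Lumber Output (BF) / Log Input (ft^3)
LRF = 661 BF / 108.6 ft^3
LRF = 6.09 BF/ft^3

6.09


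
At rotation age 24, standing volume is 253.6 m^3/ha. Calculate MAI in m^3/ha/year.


Formula: MAI = Total Volume / Stand Age
MAI = 253.6 m^3/ha / 24 years
MAI = 10.57 m^3/ha/year

10.57


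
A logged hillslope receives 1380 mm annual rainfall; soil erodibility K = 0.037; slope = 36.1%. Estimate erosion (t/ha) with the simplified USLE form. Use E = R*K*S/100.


Formula: E = R * K * S / 100  (simplified USLE)
R * K = 1380 * 0.037 = 51.06
E = 51.06 * 36.1 / 100 = 18.43 t/ha

18.43


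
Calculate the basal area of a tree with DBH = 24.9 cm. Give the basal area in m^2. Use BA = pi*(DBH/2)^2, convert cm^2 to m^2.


Formula: BA = pi * (DBH/2)^2 / 10000  (cm^2 to m^2)
Radius = DBH/2 = 24.9/2 = 12.45 cm
BA = pi * 12.45^2 / 10000
   = 486.9547 cm^2 / 10000
   = 0.0487 m^2

0.0487


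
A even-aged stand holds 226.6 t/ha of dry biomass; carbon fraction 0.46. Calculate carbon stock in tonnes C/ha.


Formula: Carbon Stock = Biomass * Carbon Fraction
C = 226.6 t/ha * 0.46
C = 104.2 t C/ha

104.2


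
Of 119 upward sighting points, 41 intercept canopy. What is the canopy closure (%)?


Formula: Canopy closure = covered points / total points * 100
Closure = 41 / 119 * 100
Closure = 0.3445 * 100 = 34.5%

34.5


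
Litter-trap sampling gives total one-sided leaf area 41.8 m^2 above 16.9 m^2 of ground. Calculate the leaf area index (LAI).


Formula: LAI = total leaf area / ground area  (dimensionless)
LAI = 41.8 m^2 / 16.9 m^2
LAI = 2.47

2.47


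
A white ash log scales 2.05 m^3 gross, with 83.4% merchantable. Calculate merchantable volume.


Formula: MV = V_total * (merchantable_pct / 100)
Merchantable fraction = 83.4% / 100 = 0.834
MV = 2.05 m^3 * 0.834 = 1.71 m^3

1.71


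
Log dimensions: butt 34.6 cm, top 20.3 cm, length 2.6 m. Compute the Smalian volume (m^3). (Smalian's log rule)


Smalian: V = (A1 + A2)/2 * L,  A = pi*(D/200)^2
A1 = pi*(34.6/200)^2 = 0.094025 m^2
A2 = pi*(20.3/200)^2 = 0.032365 m^2
V = (0.094025+0.032365)/2*2.6 = 0.1643 m^3

0.1643


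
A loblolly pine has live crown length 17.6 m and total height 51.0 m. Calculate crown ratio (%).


Formula: Crown Ratio = (Crown Length / Total Height) * 100
CR = (17.6 m / 51.0 m) * 100
CR = 0.3451 * 100 = 34.5%

34.5


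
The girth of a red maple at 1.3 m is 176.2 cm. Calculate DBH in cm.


Formula: DBH = C / pi
DBH = 176.2 / pi
pi = 3.14159...
DBH = 56.1 cm

56.1


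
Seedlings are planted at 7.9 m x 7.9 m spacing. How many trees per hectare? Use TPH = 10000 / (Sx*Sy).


Formula: TPH = 10000 m^2/ha / (spacing_x * spacing_y)
Area per tree = 7.9 m * 7.9 m = 62.41 m^2
TPH = 10000 / 62.41 = 160 trees/ha

160


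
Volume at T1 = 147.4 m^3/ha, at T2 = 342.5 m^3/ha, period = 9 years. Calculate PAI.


Formula: PAI = (V_T2 - V_T1) / (T2 - T1)
Volume increment = 342.5 - 147.4 = 195.1 m^3/ha
PAI = 195.1 / 9 = 21.68 m^3/ha/year

21.68


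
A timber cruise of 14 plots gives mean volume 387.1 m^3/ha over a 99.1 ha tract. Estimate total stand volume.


Formula: Total Volume = Mean Volume per ha * Total Area
Total Volume = 387.1 m^3/ha * 99.1 ha
Total Volume = 38362 m^3

38362


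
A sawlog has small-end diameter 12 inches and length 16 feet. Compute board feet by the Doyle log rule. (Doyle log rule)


Doyle: BF = (D - 4)^2 * L / 16
Adjusted diameter = 12 - 4 = 8 in
(D-4)^2 = 8^2 = 64
BF = 64 * 16 / 16 = 64 BF

64


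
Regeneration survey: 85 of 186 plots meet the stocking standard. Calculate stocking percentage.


Formula: Stocking % = stocked plots / total plots * 100
Stocking = 85 / 186 * 100
Stocking = 0.457 * 100 = 45.7%

45.7


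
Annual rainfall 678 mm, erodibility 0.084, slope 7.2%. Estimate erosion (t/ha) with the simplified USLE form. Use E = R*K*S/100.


Formula: E = R * K * S / 100  (simplified USLE)
R * K = 678 * 0.084 = 56.952
E = 56.952 * 7.2 / 100 = 4.1 t/ha

4.1


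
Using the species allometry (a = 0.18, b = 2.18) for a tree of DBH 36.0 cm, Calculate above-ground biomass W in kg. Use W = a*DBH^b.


Formula: W = a * DBH^b  (allometric power law)
DBH^b = 36.0^2.18 = 2470.2417
W = 0.18 * 2470.2417 = 444.6 kg

444.6


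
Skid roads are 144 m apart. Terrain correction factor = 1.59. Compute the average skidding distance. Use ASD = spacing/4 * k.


Formula: ASD = (spacing / 4) * correction
Uncorrected distance = spacing / 4 = 144 / 4 = 36 m
ASD = 36 * 1.59 = 57 m

57


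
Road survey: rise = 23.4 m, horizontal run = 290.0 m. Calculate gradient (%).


Formula: Gradient = rise / run * 100
Gradient = 23.4 / 290.0 * 100 = 8.1%

8.1


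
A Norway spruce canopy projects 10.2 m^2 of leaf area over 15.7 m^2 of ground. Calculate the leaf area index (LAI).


Formula: LAI = total leaf area / ground area  (dimensionless)
LAI = 10.2 m^2 / 15.7 m^2
LAI = 0.65

0.65


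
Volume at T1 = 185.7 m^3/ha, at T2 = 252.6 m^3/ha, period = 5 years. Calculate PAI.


Formula: PAI = (V_T2 - V_T1) / (T2 - T1)
Volume increment = 252.6 - 185.7 = 66.9 m^3/ha
PAI = 66.9 / 5 = 13.38 m^3/ha/year

13.38


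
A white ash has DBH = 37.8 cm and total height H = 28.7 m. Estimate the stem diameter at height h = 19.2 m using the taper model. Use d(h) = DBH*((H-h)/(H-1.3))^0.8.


Taper: d(h) = DBH * ((H - h) / (H - 1.3))^0.8
Numerator = H - h = 28.7 - 19.2 = 9.5 m
Denominator = H - 1.3 = 28.7 - 1.3 = 27.4 m
Ratio = 9.5 / 27.4 = 0.34672
d = 37.8 * 0.34672^0.8 = 16.2 cm

16.2


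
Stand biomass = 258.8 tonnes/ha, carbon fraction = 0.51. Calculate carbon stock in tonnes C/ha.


Formula: Carbon Stock = Biomass * Carbon Fraction
C = 258.8 t/ha * 0.51
C = 132.0 t C/ha

132.0


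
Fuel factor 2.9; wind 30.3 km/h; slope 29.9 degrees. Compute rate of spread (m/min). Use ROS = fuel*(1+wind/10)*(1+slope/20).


Formula: ROS = fuel * (1 + wind/10) * (1 + slope/20)
Wind factor = 1 + 30.3/10 = 4.03
Slope factor = 1 + 29.9/20 = 2.495
ROS = 2.9 * 4.03 * 2.495 = 29.16 m/min

29.16


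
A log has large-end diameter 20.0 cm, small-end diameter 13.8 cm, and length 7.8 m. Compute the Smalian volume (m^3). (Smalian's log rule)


Smalian: V = (A1 + A2)/2 * L,  A = pi*(D/200)^2
A1 = pi*(20.0/200)^2 = 0.031416 m^2
A2 = pi*(13.8/200)^2 = 0.014957 m^2
V = (0.031416+0.014957)/2*7.8 = 0.1809 m^3

0.1809


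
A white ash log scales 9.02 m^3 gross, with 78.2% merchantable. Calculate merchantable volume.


Formula: MV = V_total * (merchantable_pct / 100)
Merchantable fraction = 78.2% / 100 = 0.782
MV = 9.02 m^3 * 0.782 = 7.054 m^3

7.054


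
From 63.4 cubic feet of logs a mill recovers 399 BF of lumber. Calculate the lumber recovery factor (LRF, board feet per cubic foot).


Formula: LRF = Lumber Output (BF) / Log Input (ft^3)
LRF = 399 BF / 63.4 ft^3
LRF = 6.29 BF/ft^3

6.29


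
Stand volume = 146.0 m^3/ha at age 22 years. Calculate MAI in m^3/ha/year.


Formula: MAI = Total Volume / Stand Age
MAI = 146.0 m^3/ha / 22 years
MAI = 6.64 m^3/ha/year

6.64


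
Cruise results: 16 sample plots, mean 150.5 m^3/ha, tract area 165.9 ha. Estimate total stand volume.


Formula: Total Volume = Mean Volume per ha * Total Area
Total Volume = 150.5 m^3/ha * 165.9 ha
Total Volume = 24968 m^3

24968


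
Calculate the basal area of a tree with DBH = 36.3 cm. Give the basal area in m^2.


Formula: BA = pi * (DBH/2)^2 / 10000  (cm^2 to m^2)
Radius = DBH/2 = 36.3/2 = 18.15 cm
BA = pi * 18.15^2 / 10000
   = 1034.9113 cm^2 / 10000
   = 0.1035 m^2

0.1035


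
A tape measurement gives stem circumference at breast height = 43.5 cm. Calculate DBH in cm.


Formula: DBH = C / pi
DBH = 43.5 / pi
pi = 3.14159...
DBH = 13.8 cm

13.8


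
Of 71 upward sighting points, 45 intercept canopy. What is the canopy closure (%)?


Formula: Canopy closure = covered points / total points * 100
Closure = 45 / 71 * 100
Closure = 0.6338 * 100 = 63.4%

63.4


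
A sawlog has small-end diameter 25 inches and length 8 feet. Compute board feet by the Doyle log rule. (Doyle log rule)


Doyle: BF = (D - 4)^2 * L / 16
Adjusted diameter = 25 - 4 = 21 in
(D-4)^2 = 21^2 = 441
BF = 441 * 8 / 16 = 221 BF

221


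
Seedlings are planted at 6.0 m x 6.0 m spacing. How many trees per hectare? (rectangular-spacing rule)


Formula: TPH = 10000 m^2/ha / (spacing_x * spacing_y)
Area per tree = 6.0 m * 6.0 m = 36.0 m^2
TPH = 10000 / 36.0 = 278 trees/ha

278


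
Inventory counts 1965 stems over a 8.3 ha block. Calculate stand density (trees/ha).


Formula: Stand Density = N_trees / Area_ha
Density = 1965 trees / 8.3 ha
Density = 237 trees/ha

237


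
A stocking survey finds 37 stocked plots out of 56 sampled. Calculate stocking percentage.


Formula: Stocking % = stocked plots / total plots * 100
Stocking = 37 / 56 * 100
Stocking = 0.6607 * 100 = 66.1%

66.1


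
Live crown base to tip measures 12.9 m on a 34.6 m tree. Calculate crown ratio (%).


Formula: Crown Ratio = (Crown Length / Total Height) * 100
CR = (12.9 m / 34.6 m) * 100
CR = 0.3728 * 100 = 37.3%

37.3


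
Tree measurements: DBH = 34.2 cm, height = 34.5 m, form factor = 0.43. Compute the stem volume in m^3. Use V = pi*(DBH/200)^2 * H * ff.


Formula: V = pi * (DBH/200)^2 * H * ff
Radius = DBH/200 = 34.2/200 = 0.171 m
Radius^2 = 0.171^2 = 0.029241 m^2
V = pi * 0.029241 * 34.5 * 0.43
V = 1.363 m^3

1.363


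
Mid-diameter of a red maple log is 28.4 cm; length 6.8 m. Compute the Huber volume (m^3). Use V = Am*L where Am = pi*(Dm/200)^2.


Huber: V = Am * L,  Am = pi*(Dm/200)^2
Am = pi*(28.4/200)^2 = 0.063347 m^2
V = 0.063347*6.8 = 0.4308 m^3

0.4308


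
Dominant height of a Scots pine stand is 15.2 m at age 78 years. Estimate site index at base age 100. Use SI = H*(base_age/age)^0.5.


Formula: SI = H_dom * (base_age / age)^0.5
Age ratio = 100 / 78 = 1.28205
sqrt(age_ratio) = 1.13228
SI = 15.2 * 1.13228 = 17.2 m

17.2


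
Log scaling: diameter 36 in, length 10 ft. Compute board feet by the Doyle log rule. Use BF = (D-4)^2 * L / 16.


Doyle: BF = (D - 4)^2 * L / 16
Adjusted diameter = 36 - 4 = 32 in
(D-4)^2 = 32^2 = 1024
BF = 1024 * 10 / 16 = 640 BF

640


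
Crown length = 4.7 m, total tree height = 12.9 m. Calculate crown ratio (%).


Formula: Crown Ratio = (Crown Length / Total Height) * 100
CR = (4.7 m / 12.9 m) * 100
CR = 0.3643 * 100 = 36.4%

36.4


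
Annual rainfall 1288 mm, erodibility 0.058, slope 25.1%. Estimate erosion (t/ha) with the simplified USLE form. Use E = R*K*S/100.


Formula: E = R * K * S / 100  (simplified USLE)
R * K = 1288 * 0.058 = 74.704
E = 74.704 * 25.1 / 100 = 18.75 t/ha

18.75


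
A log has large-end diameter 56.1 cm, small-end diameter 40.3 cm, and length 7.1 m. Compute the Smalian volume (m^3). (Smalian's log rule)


Smalian: V = (A1 + A2)/2 * L,  A = pi*(D/200)^2
A1 = pi*(56.1/200)^2 = 0.247181 m^2
A2 = pi*(40.3/200)^2 = 0.127556 m^2
V = (0.247181+0.127556)/2*7.1 = 1.3303 m^3

1.3303


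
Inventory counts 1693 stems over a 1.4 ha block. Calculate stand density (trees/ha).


Formula: Stand Density = N_trees / Area_ha
Density = 1693 trees / 1.4 ha
Density = 1209 trees/ha

1209


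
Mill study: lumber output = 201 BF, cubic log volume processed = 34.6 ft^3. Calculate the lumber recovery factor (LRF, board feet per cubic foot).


Formula: LRF = Lumber Output (BF) / Log Input (ft^3)
LRF = 201 BF / 34.6 ft^3
LRF = 5.81 BF/ft^3

5.81


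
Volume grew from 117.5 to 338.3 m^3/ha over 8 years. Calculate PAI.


Formula: PAI = (V_T2 - V_T1) / (T2 - T1)
Volume increment = 338.3 - 117.5 = 220.8 m^3/ha
PAI = 220.8 / 8 = 27.6 m^3/ha/year

27.6


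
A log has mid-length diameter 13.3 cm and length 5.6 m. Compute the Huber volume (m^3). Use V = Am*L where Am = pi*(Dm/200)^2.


Huber: V = Am * L,  Am = pi*(Dm/200)^2
Am = pi*(13.3/200)^2 = 0.013893 m^2
V = 0.013893*5.6 = 0.0778 m^3

0.0778


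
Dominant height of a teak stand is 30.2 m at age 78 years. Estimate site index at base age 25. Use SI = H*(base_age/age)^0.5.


Formula: SI = H_dom * (base_age / age)^0.5
Age ratio = 25 / 78 = 0.32051
sqrt(age_ratio) = 0.56614
SI = 30.2 * 0.56614 = 17.1 m

17.1


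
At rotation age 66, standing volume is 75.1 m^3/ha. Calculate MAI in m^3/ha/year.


Formula: MAI = Total Volume / Stand Age
MAI = 75.1 m^3/ha / 66 years
MAI = 1.14 m^3/ha/year

1.14


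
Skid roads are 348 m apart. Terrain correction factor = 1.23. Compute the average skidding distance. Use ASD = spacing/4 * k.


Formula: ASD = (spacing / 4) * correction
Uncorrected distance = spacing / 4 = 348 / 4 = 87 m
ASD = 87 * 1.23 = 107 m

107


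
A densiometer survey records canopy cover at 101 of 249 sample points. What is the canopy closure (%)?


Formula: Canopy closure = covered points / total points * 100
Closure = 101 / 249 * 100
Closure = 0.4056 * 100 = 40.6%

40.6


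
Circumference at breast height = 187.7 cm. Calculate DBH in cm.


Formula: DBH = C / pi
DBH = 187.7 / pi
pi = 3.14159...
DBH = 59.7 cm

59.7


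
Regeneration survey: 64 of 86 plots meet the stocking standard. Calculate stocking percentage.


Formula: Stocking % = stocked plots / total plots * 100
Stocking = 64 / 86 * 100
Stocking = 0.7442 * 100 = 74.4%

74.4


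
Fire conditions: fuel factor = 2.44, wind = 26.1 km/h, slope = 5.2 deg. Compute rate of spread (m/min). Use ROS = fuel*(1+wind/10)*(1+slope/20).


Formula: ROS = fuel * (1 + wind/10) * (1 + slope/20)
Wind factor = 1 + 26.1/10 = 3.61
Slope factor = 1 + 5.2/20 = 1.26
ROS = 2.44 * 3.61 * 1.26 = 11.1 m/min

11.1


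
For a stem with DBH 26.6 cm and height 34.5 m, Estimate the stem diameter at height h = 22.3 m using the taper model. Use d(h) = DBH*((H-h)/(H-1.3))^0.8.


Taper: d(h) = DBH * ((H - h) / (H - 1.3))^0.8
Numerator = H - h = 34.5 - 22.3 = 12.2 m
Denominator = H - 1.3 = 34.5 - 1.3 = 33.2 m
Ratio = 12.2 / 33.2 = 0.36747
d = 26.6 * 0.36747^0.8 = 11.9 cm

11.9


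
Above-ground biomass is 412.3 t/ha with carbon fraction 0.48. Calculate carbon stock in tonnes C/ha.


Formula: Carbon Stock = Biomass * Carbon Fraction
C = 412.3 t/ha * 0.48
C = 197.9 t C/ha

197.9


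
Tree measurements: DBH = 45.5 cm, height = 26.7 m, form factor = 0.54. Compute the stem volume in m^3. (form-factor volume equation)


Formula: V = pi * (DBH/200)^2 * H * ff
Radius = DBH/200 = 45.5/200 = 0.2275 m
Radius^2 = 0.2275^2 = 0.05175625 m^2
V = pi * 0.05175625 * 26.7 * 0.54
V = 2.344 m^3

2.344


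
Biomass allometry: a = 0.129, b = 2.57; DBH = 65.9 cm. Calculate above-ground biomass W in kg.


Formula: W = a * DBH^b  (allometric power law)
DBH^b = 65.9^2.57 = 47264.5487
W = 0.129 * 47264.5487 = 6097.1 kg

6097.1


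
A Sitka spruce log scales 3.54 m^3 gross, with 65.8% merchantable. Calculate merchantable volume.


Formula: MV = V_total * (merchantable_pct / 100)
Merchantable fraction = 65.8% / 100 = 0.658
MV = 3.54 m^3 * 0.658 = 2.329 m^3

2.329


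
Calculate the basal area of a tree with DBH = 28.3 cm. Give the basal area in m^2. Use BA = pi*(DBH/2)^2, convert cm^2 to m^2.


Formula: BA = pi * (DBH/2)^2 / 10000  (cm^2 to m^2)
Radius = DBH/2 = 28.3/2 = 14.15 cm
BA = pi * 14.15^2 / 10000
   = 629.0175 cm^2 / 10000
   = 0.0629 m^2

0.0629


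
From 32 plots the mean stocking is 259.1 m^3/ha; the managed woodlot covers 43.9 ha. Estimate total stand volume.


Formula: Total Volume = Mean Volume per ha * Total Area
Total Volume = 259.1 m^3/ha * 43.9 ha
Total Volume = 11374 m^3

11374


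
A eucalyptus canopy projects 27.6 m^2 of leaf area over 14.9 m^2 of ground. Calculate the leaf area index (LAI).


Formula: LAI = total leaf area / ground area  (dimensionless)
LAI = 27.6 m^2 / 14.9 m^2
LAI = 1.85

1.85


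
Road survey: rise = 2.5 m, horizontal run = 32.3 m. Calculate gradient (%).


Formula: Gradient = rise / run * 100
Gradient = 2.5 / 32.3 * 100 = 7.7%

7.7


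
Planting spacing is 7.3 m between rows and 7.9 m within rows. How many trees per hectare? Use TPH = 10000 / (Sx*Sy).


Formula: TPH = 10000 m^2/ha / (spacing_x * spacing_y)
Area per tree = 7.3 m * 7.9 m = 57.67 m^2
TPH = 10000 / 57.67 = 173 trees/ha

173


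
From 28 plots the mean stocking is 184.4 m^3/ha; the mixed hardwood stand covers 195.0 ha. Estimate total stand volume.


Formula: Total Volume = Mean Volume per ha * Total Area
Total Volume = 184.4 m^3/ha * 195.0 ha
Total Volume = 35958 m^3

35958


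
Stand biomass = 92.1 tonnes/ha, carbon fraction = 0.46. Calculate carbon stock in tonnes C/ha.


Formula: Carbon Stock = Biomass * Carbon Fraction
C = 92.1 t/ha * 0.46
C = 42.4 t C/ha

42.4


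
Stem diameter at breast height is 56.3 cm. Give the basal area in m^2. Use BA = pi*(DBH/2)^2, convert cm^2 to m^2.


Formula: BA = pi * (DBH/2)^2 / 10000  (cm^2 to m^2)
Radius = DBH/2 = 56.3/2 = 28.15 cm
BA = pi * 28.15^2 / 10000
   = 2489.4687 cm^2 / 10000
   = 0.2489 m^2

0.2489


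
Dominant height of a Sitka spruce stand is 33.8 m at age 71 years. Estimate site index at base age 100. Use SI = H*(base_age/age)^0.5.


Formula: SI = H_dom * (base_age / age)^0.5
Age ratio = 100 / 71 = 1.40845
sqrt(age_ratio) = 1.18678
SI = 33.8 * 1.18678 = 40.1 m

40.1


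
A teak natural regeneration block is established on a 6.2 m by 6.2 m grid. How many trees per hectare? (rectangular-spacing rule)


Formula: TPH = 10000 m^2/ha / (spacing_x * spacing_y)
Area per tree = 6.2 m * 6.2 m = 38.44 m^2
TPH = 10000 / 38.44 = 260 trees/ha

260


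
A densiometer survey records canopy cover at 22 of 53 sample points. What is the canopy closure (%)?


Formula: Canopy closure = covered points / total points * 100
Closure = 22 / 53 * 100
Closure = 0.4151 * 100 = 41.5%

41.5


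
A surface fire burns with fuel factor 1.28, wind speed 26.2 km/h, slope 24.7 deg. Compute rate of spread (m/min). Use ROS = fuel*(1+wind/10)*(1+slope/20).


Formula: ROS = fuel * (1 + wind/10) * (1 + slope/20)
Wind factor = 1 + 26.2/10 = 3.62
Slope factor = 1 + 24.7/20 = 2.235
ROS = 1.28 * 3.62 * 2.235 = 10.36 m/min

10.36


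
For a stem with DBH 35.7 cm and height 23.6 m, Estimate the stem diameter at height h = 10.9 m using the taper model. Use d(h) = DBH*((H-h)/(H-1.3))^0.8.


Taper: d(h) = DBH * ((H - h) / (H - 1.3))^0.8
Numerator = H - h = 23.6 - 10.9 = 12.7 m
Denominator = H - 1.3 = 23.6 - 1.3 = 22.3 m
Ratio = 12.7 / 22.3 = 0.56951
d = 35.7 * 0.56951^0.8 = 22.8 cm

22.8


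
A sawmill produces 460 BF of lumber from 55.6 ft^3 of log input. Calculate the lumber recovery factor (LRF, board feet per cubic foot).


Formula: LRF = Lumber Output (BF) / Log Input (ft^3)
LRF = 460 BF / 55.6 ft^3
LRF = 8.27 BF/ft^3

8.27


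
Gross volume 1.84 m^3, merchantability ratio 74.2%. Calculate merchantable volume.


Formula: MV = V_total * (merchantable_pct / 100)
Merchantable fraction = 74.2% / 100 = 0.742
MV = 1.84 m^3 * 0.742 = 1.365 m^3

1.365


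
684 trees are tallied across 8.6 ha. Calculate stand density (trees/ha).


Formula: Stand Density = N_trees / Area_ha
Density = 684 trees / 8.6 ha
Density = 80 trees/ha

80


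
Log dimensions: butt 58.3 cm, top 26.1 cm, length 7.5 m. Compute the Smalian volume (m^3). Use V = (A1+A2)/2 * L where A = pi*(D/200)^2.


Smalian: V = (A1 + A2)/2 * L,  A = pi*(D/200)^2
A1 = pi*(58.3/200)^2 = 0.266948 m^2
A2 = pi*(26.1/200)^2 = 0.053502 m^2
V = (0.266948+0.053502)/2*7.5 = 1.2017 m^3

1.2017


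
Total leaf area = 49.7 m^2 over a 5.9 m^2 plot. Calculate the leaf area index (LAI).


Formula: LAI = total leaf area / ground area  (dimensionless)
LAI = 49.7 m^2 / 5.9 m^2
LAI = 8.42

8.42


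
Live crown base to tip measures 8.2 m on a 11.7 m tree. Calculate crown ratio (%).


Formula: Crown Ratio = (Crown Length / Total Height) * 100
CR = (8.2 m / 11.7 m) * 100
CR = 0.7009 * 100 = 70.1%

70.1


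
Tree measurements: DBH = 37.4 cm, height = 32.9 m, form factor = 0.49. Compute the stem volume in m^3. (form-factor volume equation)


Formula: V = pi * (DBH/200)^2 * H * ff
Radius = DBH/200 = 37.4/200 = 0.187 m
Radius^2 = 0.187^2 = 0.034969 m^2
V = pi * 0.034969 * 32.9 * 0.49
V = 1.771 m^3

1.771


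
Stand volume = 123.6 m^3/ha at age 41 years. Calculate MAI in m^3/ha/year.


Formula: MAI = Total Volume / Stand Age
MAI = 123.6 m^3/ha / 41 years
MAI = 3.01 m^3/ha/year

3.01


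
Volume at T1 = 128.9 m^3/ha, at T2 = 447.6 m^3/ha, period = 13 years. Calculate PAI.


Formula: PAI = (V_T2 - V_T1) / (T2 - T1)
Volume increment = 447.6 - 128.9 = 318.7 m^3/ha
PAI = 318.7 / 13 = 24.52 m^3/ha/year

24.52


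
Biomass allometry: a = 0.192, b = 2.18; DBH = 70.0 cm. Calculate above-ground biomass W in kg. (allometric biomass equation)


Formula: W = a * DBH^b  (allometric power law)
DBH^b = 70.0^2.18 = 10527.2207
W = 0.192 * 10527.2207 = 2021.2 kg

2021.2


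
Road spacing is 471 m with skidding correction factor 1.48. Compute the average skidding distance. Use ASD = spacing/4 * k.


Formula: ASD = (spacing / 4) * correction
Uncorrected distance = spacing / 4 = 471 / 4 = 117.75 m
ASD = 117.75 * 1.48 = 174 m

174


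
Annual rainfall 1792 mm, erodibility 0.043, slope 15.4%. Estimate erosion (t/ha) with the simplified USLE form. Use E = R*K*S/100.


Formula: E = R * K * S / 100  (simplified USLE)
R * K = 1792 * 0.043 = 77.056
E = 77.056 * 15.4 / 100 = 11.87 t/ha

11.87


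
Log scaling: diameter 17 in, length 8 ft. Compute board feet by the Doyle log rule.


Doyle: BF = (D - 4)^2 * L / 16
Adjusted diameter = 17 - 4 = 13 in
(D-4)^2 = 13^2 = 169
BF = 169 * 8 / 16 = 85 BF

85


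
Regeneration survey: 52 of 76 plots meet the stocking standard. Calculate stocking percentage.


Formula: Stocking % = stocked plots / total plots * 100
Stocking = 52 / 76 * 100
Stocking = 0.6842 * 100 = 68.4%

68.4


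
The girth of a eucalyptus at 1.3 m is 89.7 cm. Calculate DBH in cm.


Formula: DBH = C / pi
DBH = 89.7 / pi
pi = 3.14159...
DBH = 28.6 cm

28.6


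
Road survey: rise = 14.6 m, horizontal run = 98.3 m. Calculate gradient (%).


Formula: Gradient = rise / run * 100
Gradient = 14.6 / 98.3 * 100 = 14.9%

14.9


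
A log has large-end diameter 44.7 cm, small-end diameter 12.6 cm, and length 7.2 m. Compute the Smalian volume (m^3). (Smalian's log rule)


Smalian: V = (A1 + A2)/2 * L,  A = pi*(D/200)^2
A1 = pi*(44.7/200)^2 = 0.15693 m^2
A2 = pi*(12.6/200)^2 = 0.012469 m^2
V = (0.15693+0.012469)/2*7.2 = 0.6098 m^3

0.6098


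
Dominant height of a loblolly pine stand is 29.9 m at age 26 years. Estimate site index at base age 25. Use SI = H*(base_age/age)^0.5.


Formula: SI = H_dom * (base_age / age)^0.5
Age ratio = 25 / 26 = 0.96154
sqrt(age_ratio) = 0.98058
SI = 29.9 * 0.98058 = 29.3 m

29.3


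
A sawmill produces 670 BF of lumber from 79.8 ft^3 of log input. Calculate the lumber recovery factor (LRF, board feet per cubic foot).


Formula: LRF = Lumber Output (BF) / Log Input (ft^3)
LRF = 670 BF / 79.8 ft^3
LRF = 8.4 BF/ft^3

8.4


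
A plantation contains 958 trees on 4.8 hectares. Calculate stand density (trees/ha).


Formula: Stand Density = N_trees / Area_ha
Density = 958 trees / 4.8 ha
Density = 200 trees/ha

200


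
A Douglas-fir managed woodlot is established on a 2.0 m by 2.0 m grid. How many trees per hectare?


Formula: TPH = 10000 m^2/ha / (spacing_x * spacing_y)
Area per tree = 2.0 m * 2.0 m = 4.0 m^2
TPH = 10000 / 4.0 = 2500 trees/ha

2500


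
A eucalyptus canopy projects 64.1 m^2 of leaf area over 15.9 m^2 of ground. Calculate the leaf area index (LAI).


Formula: LAI = total leaf area / ground area  (dimensionless)
LAI = 64.1 m^2 / 15.9 m^2
LAI = 4.03

4.03


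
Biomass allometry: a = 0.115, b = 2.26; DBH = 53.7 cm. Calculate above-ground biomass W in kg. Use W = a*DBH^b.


Formula: W = a * DBH^b  (allometric power law)
DBH^b = 53.7^2.26 = 8123.4757
W = 0.115 * 8123.4757 = 934.2 kg

934.2


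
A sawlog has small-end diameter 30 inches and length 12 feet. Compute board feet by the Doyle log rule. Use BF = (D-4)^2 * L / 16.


Doyle: BF = (D - 4)^2 * L / 16
Adjusted diameter = 30 - 4 = 26 in
(D-4)^2 = 26^2 = 676
BF = 676 * 12 / 16 = 507 BF

507


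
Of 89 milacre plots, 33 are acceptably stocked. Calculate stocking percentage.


Formula: Stocking % = stocked plots / total plots * 100
Stocking = 33 / 89 * 100
Stocking = 0.3708 * 100 = 37.1%

37.1


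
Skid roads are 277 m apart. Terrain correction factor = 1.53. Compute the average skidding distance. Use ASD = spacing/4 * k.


Formula: ASD = (spacing / 4) * correction
Uncorrected distance = spacing / 4 = 277 / 4 = 69.25 m
ASD = 69.25 * 1.53 = 106 m

106


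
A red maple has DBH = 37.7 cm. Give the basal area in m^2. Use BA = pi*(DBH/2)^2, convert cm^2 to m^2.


Formula: BA = pi * (DBH/2)^2 / 10000  (cm^2 to m^2)
Radius = DBH/2 = 37.7/2 = 18.85 cm
BA = pi * 18.85^2 / 10000
   = 1116.2786 cm^2 / 10000
   = 0.1116 m^2

0.1116


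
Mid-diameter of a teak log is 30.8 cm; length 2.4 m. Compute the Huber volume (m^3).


Huber: V = Am * L,  Am = pi*(Dm/200)^2
Am = pi*(30.8/200)^2 = 0.074506 m^2
V = 0.074506*2.4 = 0.1788 m^3

0.1788


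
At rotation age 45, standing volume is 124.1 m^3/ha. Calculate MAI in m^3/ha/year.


Formula: MAI = Total Volume / Stand Age
MAI = 124.1 m^3/ha / 45 years
MAI = 2.76 m^3/ha/year

2.76


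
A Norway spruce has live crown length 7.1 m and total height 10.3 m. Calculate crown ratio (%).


Formula: Crown Ratio = (Crown Length / Total Height) * 100
CR = (7.1 m / 10.3 m) * 100
CR = 0.6893 * 100 = 68.9%

68.9


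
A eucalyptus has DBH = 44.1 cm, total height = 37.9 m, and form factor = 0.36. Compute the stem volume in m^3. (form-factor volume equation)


Formula: V = pi * (DBH/200)^2 * H * ff
Radius = DBH/200 = 44.1/200 = 0.2205 m
Radius^2 = 0.2205^2 = 0.04862025 m^2
V = pi * 0.04862025 * 37.9 * 0.36
V = 2.084 m^3

2.084


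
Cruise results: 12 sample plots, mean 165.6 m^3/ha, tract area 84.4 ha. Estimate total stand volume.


Formula: Total Volume = Mean Volume per ha * Total Area
Total Volume = 165.6 m^3/ha * 84.4 ha
Total Volume = 13977 m^3

13977


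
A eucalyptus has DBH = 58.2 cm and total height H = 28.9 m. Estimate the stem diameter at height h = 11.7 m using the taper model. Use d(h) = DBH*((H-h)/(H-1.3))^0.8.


Taper: d(h) = DBH * ((H - h) / (H - 1.3))^0.8
Numerator = H - h = 28.9 - 11.7 = 17.2 m
Denominator = H - 1.3 = 28.9 - 1.3 = 27.6 m
Ratio = 17.2 / 27.6 = 0.62319
d = 58.2 * 0.62319^0.8 = 39.9 cm

39.9


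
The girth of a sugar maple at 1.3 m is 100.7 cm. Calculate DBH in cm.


Formula: DBH = C / pi
DBH = 100.7 / pi
pi = 3.14159...
DBH = 32.1 cm

32.1


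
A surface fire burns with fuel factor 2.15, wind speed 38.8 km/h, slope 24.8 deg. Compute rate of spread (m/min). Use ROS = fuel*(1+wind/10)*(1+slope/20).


Formula: ROS = fuel * (1 + wind/10) * (1 + slope/20)
Wind factor = 1 + 38.8/10 = 4.88
Slope factor = 1 + 24.8/20 = 2.24
ROS = 2.15 * 4.88 * 2.24 = 23.5 m/min

23.5


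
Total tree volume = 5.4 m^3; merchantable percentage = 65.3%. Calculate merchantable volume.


Formula: MV = V_total * (merchantable_pct / 100)
Merchantable fraction = 65.3% / 100 = 0.653
MV = 5.4 m^3 * 0.653 = 3.526 m^3

3.526


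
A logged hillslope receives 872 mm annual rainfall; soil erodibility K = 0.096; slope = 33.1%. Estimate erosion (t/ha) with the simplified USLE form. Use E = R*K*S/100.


Formula: E = R * K * S / 100  (simplified USLE)
R * K = 872 * 0.096 = 83.712
E = 83.712 * 33.1 / 100 = 27.71 t/ha

27.71


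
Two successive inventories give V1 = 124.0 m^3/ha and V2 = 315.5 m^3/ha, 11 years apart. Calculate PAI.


Formula: PAI = (V_T2 - V_T1) / (T2 - T1)
Volume increment = 315.5 - 124.0 = 191.5 m^3/ha
PAI = 191.5 / 11 = 17.41 m^3/ha/year

17.41


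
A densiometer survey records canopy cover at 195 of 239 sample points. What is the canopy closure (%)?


Formula: Canopy closure = covered points / total points * 100
Closure = 195 / 239 * 100
Closure = 0.8159 * 100 = 81.6%

81.6


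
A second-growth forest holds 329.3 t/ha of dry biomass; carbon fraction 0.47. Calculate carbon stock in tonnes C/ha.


Formula: Carbon Stock = Biomass * Carbon Fraction
C = 329.3 t/ha * 0.47
C = 154.8 t C/ha

154.8
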